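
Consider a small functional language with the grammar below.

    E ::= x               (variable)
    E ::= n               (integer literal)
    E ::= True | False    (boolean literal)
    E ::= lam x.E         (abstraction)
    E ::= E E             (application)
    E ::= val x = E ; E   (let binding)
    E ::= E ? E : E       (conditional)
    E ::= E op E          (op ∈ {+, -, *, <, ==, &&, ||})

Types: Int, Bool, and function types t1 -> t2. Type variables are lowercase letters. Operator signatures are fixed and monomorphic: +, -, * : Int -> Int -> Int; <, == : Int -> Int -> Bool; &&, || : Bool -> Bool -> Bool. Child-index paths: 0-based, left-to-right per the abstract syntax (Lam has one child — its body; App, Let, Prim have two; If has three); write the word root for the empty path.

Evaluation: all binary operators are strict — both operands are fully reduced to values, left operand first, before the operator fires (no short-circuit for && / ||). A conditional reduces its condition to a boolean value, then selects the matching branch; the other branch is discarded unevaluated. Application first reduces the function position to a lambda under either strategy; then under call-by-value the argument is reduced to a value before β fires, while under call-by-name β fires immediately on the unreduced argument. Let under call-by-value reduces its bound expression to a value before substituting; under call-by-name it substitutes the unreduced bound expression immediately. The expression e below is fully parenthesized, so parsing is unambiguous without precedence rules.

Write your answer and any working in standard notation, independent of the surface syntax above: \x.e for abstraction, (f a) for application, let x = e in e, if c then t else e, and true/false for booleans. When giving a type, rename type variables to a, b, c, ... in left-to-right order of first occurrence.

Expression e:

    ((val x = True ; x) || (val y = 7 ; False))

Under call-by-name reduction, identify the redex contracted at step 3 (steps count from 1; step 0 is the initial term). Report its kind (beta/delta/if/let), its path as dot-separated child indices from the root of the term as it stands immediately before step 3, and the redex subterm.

Answer: delta at root : (true || false)

Derivation:
step 0: ((let x = true in x) || (let y = 7 in false))
step 1: [let@0] (true || (let y = 7 in false))
step 2: [let@1] (true || false)
step 3: [delta@root] true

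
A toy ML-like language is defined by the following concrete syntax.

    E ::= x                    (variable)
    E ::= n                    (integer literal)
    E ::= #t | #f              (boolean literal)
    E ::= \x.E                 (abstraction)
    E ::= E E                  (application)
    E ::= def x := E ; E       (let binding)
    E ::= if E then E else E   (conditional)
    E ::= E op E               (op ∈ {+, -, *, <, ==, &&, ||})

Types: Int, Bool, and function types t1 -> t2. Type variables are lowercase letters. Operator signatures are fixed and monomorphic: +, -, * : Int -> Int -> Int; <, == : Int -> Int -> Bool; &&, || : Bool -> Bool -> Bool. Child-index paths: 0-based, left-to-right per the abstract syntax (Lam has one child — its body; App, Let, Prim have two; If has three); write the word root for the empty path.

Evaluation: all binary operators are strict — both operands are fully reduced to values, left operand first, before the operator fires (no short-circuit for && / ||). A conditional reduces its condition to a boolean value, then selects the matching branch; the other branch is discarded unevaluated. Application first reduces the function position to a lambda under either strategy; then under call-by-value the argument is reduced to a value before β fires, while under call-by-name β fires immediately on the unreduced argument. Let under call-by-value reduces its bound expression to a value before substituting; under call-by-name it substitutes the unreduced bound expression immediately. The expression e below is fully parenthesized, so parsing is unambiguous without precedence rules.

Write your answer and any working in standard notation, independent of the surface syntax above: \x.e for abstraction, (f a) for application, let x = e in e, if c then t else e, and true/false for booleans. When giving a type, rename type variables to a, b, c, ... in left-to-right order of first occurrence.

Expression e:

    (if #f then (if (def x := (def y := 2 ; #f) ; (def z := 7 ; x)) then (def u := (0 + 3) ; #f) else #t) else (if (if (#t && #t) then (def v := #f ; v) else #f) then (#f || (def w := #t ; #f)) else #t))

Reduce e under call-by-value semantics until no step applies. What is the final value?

Working:
step 0: (if false then (if (let x = (let y = 2 in false) in (let z = 7 in x)) then (let u = (0 + 3) in false) else true) else (if (if (true && true) then (let v = false in v) else false) then (false || (let w = true in false)) else true))
step 1: [if@root] (if (if (true && true) then (let v = false in v) else false) then (false || (let w = true in false)) else true)
step 2: [delta@0.0] (if (if true then (let v = false in v) else false) then (false || (let w = true in false)) else true)
step 3: [if@0] (if (let v = false in v) then (false || (let w = true in false)) else true)
step 4: [let@0] (if false then (false || (let w = true in false)) else true)
step 5: [if@root] true

Answer: true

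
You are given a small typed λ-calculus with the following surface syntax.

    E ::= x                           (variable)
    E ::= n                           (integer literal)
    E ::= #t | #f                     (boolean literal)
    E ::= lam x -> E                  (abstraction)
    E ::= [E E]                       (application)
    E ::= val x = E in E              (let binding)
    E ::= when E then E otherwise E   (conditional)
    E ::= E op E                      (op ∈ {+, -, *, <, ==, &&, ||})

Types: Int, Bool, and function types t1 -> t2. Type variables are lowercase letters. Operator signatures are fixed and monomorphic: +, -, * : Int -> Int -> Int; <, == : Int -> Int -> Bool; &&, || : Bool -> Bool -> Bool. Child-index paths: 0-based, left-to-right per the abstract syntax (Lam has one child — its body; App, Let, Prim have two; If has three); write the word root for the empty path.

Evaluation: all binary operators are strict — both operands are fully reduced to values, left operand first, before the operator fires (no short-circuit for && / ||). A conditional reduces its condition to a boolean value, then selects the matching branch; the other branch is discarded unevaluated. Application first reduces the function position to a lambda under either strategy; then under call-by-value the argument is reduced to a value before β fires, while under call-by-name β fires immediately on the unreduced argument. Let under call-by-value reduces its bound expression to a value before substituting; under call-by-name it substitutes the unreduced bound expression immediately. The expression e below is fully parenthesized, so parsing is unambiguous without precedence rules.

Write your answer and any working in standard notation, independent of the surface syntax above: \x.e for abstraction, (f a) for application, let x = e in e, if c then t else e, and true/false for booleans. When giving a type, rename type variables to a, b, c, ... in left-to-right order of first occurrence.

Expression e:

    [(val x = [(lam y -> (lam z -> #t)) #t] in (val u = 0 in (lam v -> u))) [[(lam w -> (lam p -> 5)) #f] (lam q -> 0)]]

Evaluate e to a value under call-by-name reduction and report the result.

Trace:
step 0: ((let x = ((\y.(\z.true)) true) in (let u = 0 in (\v.u))) (((\w.(\p.5)) false) (\q.0)))
step 1: [let@0] ((let u = 0 in (\v.u)) (((\w.(\p.5)) false) (\q.0)))
step 2: [let@0] ((\v.0) (((\w.(\p.5)) false) (\q.0)))
step 3: [beta@root] 0

Answer: 0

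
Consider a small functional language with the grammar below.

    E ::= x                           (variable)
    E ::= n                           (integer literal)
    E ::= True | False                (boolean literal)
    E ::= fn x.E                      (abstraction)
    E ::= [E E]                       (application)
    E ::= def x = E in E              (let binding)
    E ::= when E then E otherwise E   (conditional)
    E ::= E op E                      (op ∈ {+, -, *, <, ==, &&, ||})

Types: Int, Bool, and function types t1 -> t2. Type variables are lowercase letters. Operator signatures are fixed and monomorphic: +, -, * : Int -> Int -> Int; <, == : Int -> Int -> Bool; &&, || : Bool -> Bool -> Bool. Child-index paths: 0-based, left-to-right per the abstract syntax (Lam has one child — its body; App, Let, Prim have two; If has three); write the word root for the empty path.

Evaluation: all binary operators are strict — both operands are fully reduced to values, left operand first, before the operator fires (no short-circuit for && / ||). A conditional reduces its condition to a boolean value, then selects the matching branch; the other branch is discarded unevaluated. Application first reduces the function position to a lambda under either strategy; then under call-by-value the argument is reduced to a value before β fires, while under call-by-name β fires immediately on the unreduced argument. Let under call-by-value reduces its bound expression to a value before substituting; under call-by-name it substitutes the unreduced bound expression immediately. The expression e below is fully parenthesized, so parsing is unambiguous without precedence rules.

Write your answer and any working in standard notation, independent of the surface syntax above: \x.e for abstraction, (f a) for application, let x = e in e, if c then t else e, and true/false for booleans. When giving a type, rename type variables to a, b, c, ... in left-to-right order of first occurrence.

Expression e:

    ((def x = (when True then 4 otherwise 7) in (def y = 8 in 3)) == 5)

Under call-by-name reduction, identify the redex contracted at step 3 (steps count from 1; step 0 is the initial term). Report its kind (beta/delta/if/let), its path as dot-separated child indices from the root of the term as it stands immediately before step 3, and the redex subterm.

Answer: delta at root : (3 == 5)

Derivation:
step 0: ((let x = (if true then 4 else 7) in (let y = 8 in 3)) == 5)
step 1: [let@0] ((let y = 8 in 3) == 5)
step 2: [let@0] (3 == 5)
step 3: [delta@root] false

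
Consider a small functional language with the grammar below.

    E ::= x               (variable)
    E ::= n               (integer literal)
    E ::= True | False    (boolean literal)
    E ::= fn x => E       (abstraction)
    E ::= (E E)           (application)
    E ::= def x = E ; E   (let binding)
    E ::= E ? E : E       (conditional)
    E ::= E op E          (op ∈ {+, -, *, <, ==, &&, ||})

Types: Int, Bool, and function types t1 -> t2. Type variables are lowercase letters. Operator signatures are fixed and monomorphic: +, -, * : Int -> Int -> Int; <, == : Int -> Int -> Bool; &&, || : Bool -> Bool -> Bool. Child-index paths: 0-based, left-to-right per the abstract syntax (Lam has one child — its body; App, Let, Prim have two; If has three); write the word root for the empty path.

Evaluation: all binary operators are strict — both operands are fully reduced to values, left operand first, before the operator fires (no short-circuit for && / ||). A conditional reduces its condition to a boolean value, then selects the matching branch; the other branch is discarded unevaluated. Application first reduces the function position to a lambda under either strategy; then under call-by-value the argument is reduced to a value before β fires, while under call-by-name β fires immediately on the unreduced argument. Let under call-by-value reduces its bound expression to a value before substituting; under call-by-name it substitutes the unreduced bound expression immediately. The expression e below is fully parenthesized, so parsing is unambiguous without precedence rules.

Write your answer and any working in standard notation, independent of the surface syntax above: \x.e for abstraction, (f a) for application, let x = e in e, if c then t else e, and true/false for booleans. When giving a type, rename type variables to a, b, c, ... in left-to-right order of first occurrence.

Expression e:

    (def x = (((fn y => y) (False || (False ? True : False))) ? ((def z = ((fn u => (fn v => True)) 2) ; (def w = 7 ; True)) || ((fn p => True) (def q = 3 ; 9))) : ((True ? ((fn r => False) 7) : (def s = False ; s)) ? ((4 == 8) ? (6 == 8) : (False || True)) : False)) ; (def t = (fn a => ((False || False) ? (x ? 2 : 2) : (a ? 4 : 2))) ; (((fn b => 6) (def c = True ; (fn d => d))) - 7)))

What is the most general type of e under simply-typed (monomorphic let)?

Answer: Int

Trace:
y : a
\y._ : a -> a
  unify Bool ~ Bool
  unify Bool ~ Bool
  unify Bool ~ Bool
  unify Bool ~ Bool
  unify a -> a ~ Bool -> b
  unify a ~ Bool
  unify Bool ~ b
_ _ : Bool
  unify Bool ~ Bool
\v._ : d -> Bool
\u._ : c -> d -> Bool
  unify c -> d -> Bool ~ Int -> e
  unify c ~ Int
  unify d -> Bool ~ e
_ _ : d -> Bool
let z : d -> Bool
let w : Int
  unify Bool ~ Bool
\p._ : f -> Bool
let q : Int
  unify f -> Bool ~ Int -> g
  unify f ~ Int
  unify Bool ~ g
_ _ : Bool
  unify Bool ~ Bool
  unify Bool ~ Bool
\r._ : h -> Bool
  unify h -> Bool ~ Int -> i
  unify h ~ Int
  unify Bool ~ i
_ _ : Bool
let s : Bool
s : Bool
  unify Bool ~ Bool
  unify Bool ~ Bool
  unify Int ~ Int
  unify Int ~ Int
  unify Bool ~ Bool
  unify Int ~ Int
  unify Int ~ Int
  unify Bool ~ Bool
  unify Bool ~ Bool
  unify Bool ~ Bool
  unify Bool ~ Bool
  unify Bool ~ Bool
let x : Bool
  unify Bool ~ Bool
  unify Bool ~ Bool
  unify Bool ~ Bool
x : Bool
  unify Bool ~ Bool
  unify Int ~ Int
a : j
  unify j ~ Bool
  unify Int ~ Int
  unify Int ~ Int
\a._ : Bool -> Int
let t : Bool -> Int
\b._ : k -> Int
let c : Bool
d : l
\d._ : l -> l
  unify k -> Int ~ (l -> l) -> m
  unify k ~ l -> l
  unify Int ~ m
_ _ : Int
  unify Int ~ Int
  unify Int ~ Int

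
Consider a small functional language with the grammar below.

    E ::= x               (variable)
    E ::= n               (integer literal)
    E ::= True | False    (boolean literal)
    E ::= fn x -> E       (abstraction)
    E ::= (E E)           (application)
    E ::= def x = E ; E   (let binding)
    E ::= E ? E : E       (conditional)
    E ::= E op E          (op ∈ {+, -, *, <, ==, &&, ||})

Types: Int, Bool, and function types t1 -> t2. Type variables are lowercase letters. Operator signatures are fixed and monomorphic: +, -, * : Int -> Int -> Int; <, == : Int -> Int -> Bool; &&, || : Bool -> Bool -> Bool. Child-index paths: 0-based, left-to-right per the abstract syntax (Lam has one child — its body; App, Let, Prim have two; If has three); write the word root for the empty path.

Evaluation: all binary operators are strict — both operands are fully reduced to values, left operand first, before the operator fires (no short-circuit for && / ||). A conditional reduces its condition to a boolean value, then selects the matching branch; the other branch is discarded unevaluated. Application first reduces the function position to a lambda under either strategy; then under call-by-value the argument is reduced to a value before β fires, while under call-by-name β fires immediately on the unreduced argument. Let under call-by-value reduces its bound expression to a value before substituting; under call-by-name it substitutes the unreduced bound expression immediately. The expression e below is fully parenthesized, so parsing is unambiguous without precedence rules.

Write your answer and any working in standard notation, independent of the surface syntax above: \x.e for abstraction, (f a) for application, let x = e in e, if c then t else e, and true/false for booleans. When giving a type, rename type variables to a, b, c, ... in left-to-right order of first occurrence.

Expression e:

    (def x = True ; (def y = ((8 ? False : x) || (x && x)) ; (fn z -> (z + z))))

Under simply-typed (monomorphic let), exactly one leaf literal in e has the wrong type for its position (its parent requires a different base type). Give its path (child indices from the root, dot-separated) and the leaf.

Working:
let x : Bool
  unify Int ~ Bool
  FAIL: mismatch Int ~ Bool

Answer: 1.0.0.0 : 8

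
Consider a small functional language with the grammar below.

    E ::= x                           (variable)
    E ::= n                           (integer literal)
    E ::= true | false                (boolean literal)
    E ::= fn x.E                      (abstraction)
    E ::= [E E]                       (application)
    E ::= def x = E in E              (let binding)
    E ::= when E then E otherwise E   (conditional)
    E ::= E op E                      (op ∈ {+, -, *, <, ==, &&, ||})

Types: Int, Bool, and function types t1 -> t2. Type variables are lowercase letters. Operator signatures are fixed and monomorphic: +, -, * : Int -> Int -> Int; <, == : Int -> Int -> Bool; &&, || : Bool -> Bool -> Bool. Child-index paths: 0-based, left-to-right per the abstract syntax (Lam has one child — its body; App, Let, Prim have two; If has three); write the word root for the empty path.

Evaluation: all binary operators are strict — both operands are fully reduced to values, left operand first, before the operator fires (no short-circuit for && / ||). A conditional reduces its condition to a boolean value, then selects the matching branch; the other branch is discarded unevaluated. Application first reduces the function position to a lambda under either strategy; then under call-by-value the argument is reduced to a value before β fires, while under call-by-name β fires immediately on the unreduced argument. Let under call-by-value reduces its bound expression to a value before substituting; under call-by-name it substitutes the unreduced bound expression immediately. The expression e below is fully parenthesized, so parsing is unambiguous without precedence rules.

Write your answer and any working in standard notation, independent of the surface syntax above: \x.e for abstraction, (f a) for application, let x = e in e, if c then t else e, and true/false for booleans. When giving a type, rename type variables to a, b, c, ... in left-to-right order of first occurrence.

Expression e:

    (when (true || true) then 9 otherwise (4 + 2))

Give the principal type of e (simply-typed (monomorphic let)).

Answer: Int

Derivation:
  unify Bool ~ Bool
  unify Bool ~ Bool
  unify Bool ~ Bool
  unify Int ~ Int
  unify Int ~ Int
  unify Int ~ Int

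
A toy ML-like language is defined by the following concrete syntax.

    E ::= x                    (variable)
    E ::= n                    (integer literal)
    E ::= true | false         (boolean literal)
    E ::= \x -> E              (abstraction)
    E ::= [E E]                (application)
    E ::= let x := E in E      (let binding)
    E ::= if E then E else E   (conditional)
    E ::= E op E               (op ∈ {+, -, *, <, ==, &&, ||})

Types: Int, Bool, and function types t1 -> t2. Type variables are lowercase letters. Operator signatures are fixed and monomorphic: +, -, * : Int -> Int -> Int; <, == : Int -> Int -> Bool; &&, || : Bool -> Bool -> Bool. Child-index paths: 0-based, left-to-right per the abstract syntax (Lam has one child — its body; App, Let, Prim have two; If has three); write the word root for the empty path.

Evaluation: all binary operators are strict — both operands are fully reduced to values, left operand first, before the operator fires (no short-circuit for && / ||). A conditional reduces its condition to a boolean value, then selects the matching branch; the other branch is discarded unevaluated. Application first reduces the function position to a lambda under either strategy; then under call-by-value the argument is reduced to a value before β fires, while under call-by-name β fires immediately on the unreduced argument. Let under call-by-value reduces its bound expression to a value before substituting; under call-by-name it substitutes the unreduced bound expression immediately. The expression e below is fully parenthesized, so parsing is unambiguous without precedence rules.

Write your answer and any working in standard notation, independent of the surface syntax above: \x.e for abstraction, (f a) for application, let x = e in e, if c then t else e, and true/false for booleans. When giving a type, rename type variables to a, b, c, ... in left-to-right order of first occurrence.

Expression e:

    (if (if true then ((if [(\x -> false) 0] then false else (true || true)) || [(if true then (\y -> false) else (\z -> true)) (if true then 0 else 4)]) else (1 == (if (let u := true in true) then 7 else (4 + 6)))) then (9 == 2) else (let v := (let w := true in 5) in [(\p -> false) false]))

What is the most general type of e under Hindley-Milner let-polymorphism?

Answer: Bool

Working:
  unify Bool ~ Bool
\x._ : a -> Bool
  unify a -> Bool ~ Int -> b
  unify a ~ Int
  unify Bool ~ b
_ _ : Bool
  unify Bool ~ Bool
  unify Bool ~ Bool
  unify Bool ~ Bool
  unify Bool ~ Bool
  unify Bool ~ Bool
  unify Bool ~ Bool
\y._ : c -> Bool
\z._ : d -> Bool
  unify c -> Bool ~ d -> Bool
  unify c ~ d
  unify Bool ~ Bool
  unify Bool ~ Bool
  unify Int ~ Int
  unify d -> Bool ~ Int -> e
  unify d ~ Int
  unify Bool ~ e
_ _ : Bool
  unify Bool ~ Bool
  unify Int ~ Int
let u : Bool
  unify Bool ~ Bool
  unify Int ~ Int
  unify Int ~ Int
  unify Int ~ Int
  unify Int ~ Int
  unify Bool ~ Bool
  unify Bool ~ Bool
  unify Int ~ Int
  unify Int ~ Int
let w : Bool
let v : Int
\p._ : f -> Bool
  unify f -> Bool ~ Bool -> g
  unify f ~ Bool
  unify Bool ~ g
_ _ : Bool
  unify Bool ~ Bool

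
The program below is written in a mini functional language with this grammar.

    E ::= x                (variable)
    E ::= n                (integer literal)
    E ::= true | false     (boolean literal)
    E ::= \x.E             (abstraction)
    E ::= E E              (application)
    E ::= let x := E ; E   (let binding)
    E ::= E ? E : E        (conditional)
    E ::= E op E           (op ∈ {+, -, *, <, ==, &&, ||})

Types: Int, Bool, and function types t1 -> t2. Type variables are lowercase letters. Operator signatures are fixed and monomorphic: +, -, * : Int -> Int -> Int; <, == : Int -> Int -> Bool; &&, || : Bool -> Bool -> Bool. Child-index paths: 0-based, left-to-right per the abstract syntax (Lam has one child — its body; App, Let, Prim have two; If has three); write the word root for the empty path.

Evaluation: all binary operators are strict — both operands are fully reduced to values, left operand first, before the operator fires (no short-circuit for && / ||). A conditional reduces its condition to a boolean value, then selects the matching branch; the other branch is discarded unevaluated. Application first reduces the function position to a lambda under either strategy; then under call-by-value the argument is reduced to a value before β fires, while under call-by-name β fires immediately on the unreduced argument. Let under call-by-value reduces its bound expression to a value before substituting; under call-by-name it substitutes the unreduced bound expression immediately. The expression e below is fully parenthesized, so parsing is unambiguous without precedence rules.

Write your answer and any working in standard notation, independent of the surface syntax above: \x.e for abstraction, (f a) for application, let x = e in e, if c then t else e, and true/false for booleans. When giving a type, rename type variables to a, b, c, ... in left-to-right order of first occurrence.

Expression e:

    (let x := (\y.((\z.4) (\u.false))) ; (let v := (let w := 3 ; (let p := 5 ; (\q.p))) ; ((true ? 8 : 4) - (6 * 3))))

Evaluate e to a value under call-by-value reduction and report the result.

Answer: -10

Derivation:
step 0: (let x = (\y.((\z.4) (\u.false))) in (let v = (let w = 3 in (let p = 5 in (\q.p))) in ((if true then 8 else 4) - (6 * 3))))
step 1: [let@root] (let v = (let w = 3 in (let p = 5 in (\q.p))) in ((if true then 8 else 4) - (6 * 3)))
step 2: [let@0] (let v = (let p = 5 in (\q.p)) in ((if true then 8 else 4) - (6 * 3)))
step 3: [let@0] (let v = (\q.5) in ((if true then 8 else 4) - (6 * 3)))
step 4: [let@root] ((if true then 8 else 4) - (6 * 3))
step 5: [if@0] (8 - (6 * 3))
step 6: [delta@1] (8 - 18)
step 7: [delta@root] -10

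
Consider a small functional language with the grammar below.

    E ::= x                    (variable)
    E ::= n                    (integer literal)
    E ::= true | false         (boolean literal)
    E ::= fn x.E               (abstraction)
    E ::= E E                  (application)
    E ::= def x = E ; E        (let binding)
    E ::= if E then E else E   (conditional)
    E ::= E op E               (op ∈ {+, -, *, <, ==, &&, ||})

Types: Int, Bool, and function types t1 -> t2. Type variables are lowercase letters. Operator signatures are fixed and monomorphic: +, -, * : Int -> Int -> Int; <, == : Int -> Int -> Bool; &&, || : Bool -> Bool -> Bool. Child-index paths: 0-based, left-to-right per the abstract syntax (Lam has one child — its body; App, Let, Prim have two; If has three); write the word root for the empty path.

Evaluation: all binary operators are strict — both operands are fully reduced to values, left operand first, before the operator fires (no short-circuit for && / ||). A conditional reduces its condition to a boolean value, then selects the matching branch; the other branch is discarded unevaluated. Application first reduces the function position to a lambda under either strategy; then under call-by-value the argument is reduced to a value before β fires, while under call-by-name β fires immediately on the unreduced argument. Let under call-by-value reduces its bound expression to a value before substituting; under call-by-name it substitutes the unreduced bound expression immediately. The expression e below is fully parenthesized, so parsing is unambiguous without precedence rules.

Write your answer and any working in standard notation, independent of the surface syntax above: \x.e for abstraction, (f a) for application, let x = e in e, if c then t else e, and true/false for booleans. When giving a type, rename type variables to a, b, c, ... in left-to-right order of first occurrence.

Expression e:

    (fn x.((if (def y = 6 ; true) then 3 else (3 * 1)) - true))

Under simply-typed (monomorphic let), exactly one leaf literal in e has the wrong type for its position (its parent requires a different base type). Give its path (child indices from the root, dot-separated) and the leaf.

Working:
let y : Int
  unify Bool ~ Bool
  unify Int ~ Int
  unify Int ~ Int
  unify Int ~ Int
  unify Int ~ Int
  unify Bool ~ Int
  FAIL: mismatch Bool ~ Int

Answer: 0.1 : true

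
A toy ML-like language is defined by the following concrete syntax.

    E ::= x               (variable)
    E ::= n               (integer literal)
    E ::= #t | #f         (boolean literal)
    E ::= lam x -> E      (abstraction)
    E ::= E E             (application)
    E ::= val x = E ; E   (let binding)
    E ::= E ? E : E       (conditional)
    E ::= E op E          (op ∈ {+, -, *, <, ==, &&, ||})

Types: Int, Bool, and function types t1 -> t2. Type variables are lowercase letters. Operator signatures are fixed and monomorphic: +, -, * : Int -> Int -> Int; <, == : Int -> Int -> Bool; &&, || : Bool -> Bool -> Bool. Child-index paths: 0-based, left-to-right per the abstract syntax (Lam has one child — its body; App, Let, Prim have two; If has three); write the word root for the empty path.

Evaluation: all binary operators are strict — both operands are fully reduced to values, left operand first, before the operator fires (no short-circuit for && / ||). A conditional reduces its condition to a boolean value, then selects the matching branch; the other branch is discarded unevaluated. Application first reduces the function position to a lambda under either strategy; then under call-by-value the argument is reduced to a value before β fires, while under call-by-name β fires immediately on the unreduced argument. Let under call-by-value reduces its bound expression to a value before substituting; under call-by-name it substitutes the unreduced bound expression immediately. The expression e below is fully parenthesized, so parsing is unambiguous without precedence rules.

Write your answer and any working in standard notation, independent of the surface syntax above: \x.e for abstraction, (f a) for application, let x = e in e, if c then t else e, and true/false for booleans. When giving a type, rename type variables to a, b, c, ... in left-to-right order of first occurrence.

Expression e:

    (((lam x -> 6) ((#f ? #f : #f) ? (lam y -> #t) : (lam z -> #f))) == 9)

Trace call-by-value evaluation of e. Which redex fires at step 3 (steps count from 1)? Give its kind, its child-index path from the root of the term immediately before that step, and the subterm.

Derivation:
step 0: (((\x.6) (if (if false then false else false) then (\y.true) else (\z.false))) == 9)
step 1: [if@0.1.0] (((\x.6) (if false then (\y.true) else (\z.false))) == 9)
step 2: [if@0.1] (((\x.6) (\z.false)) == 9)
step 3: [beta@0] (6 == 9)

Answer: beta at 0 : ((\x.6) (\z.false))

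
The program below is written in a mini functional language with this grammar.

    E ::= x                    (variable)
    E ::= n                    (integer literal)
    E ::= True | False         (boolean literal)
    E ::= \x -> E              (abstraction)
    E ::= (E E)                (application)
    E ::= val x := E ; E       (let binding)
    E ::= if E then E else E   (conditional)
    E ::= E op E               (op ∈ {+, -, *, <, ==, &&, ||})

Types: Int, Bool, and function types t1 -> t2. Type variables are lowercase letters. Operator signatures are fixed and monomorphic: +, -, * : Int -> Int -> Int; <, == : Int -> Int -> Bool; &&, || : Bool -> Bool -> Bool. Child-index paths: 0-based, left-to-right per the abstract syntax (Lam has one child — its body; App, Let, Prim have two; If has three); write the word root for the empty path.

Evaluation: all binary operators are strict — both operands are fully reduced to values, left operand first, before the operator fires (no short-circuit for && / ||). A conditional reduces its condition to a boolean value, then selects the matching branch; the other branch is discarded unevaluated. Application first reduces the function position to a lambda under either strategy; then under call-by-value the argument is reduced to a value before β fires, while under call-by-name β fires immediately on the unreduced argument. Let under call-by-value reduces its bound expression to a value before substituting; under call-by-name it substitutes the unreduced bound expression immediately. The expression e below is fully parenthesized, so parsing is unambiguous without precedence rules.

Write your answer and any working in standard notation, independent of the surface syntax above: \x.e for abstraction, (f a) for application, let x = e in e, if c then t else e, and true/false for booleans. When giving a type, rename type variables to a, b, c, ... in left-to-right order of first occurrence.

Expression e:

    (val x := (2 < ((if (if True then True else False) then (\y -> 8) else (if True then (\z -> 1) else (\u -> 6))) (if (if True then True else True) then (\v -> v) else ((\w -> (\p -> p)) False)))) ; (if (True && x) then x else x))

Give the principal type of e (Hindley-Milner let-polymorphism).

Working:
  unify Int ~ Int
  unify Bool ~ Bool
  unify Bool ~ Bool
  unify Bool ~ Bool
\y._ : a -> Int
  unify Bool ~ Bool
\z._ : b -> Int
\u._ : c -> Int
  unify b -> Int ~ c -> Int
  unify b ~ c
  unify Int ~ Int
  unify a -> Int ~ c -> Int
  unify a ~ c
  unify Int ~ Int
  unify Bool ~ Bool
  unify Bool ~ Bool
  unify Bool ~ Bool
v : d
\v._ : d -> d
p : f
\p._ : f -> f
\w._ : e -> f -> f
  unify e -> f -> f ~ Bool -> g
  unify e ~ Bool
  unify f -> f ~ g
_ _ : f -> f
  unify d -> d ~ f -> f
  unify d ~ f
  unify f ~ f
  unify c -> Int ~ (f -> f) -> h
  unify c ~ f -> f
  unify Int ~ h
_ _ : Int
  unify Int ~ Int
let x : Bool
  unify Bool ~ Bool
x : Bool
  unify Bool ~ Bool
  unify Bool ~ Bool
x : Bool
x : Bool
  unify Bool ~ Bool

Answer: Bool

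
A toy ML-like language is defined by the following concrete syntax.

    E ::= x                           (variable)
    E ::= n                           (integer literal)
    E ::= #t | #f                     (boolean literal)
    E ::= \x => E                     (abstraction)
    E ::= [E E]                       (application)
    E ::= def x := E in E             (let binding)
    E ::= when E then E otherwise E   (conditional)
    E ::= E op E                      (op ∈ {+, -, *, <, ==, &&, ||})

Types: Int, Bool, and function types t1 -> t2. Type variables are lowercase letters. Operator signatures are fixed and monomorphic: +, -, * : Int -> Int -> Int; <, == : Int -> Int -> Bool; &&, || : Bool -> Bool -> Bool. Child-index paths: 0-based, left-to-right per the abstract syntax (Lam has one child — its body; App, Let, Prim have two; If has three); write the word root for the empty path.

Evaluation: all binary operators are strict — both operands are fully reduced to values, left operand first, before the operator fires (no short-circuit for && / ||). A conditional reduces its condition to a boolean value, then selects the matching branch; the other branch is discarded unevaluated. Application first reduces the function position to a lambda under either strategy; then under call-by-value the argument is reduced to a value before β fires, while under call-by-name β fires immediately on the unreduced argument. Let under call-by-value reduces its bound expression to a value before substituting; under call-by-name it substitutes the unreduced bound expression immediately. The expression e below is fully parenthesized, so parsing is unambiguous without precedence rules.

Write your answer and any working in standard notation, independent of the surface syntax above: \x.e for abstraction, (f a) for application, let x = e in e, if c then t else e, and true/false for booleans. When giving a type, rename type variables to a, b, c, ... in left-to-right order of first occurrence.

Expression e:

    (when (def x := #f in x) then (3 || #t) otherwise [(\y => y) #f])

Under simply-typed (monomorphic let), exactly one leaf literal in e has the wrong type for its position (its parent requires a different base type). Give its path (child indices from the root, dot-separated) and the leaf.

Answer: 1.0 : 3

Derivation:
let x : Bool
x : Bool
  unify Bool ~ Bool
  unify Int ~ Bool
  FAIL: mismatch Int ~ Bool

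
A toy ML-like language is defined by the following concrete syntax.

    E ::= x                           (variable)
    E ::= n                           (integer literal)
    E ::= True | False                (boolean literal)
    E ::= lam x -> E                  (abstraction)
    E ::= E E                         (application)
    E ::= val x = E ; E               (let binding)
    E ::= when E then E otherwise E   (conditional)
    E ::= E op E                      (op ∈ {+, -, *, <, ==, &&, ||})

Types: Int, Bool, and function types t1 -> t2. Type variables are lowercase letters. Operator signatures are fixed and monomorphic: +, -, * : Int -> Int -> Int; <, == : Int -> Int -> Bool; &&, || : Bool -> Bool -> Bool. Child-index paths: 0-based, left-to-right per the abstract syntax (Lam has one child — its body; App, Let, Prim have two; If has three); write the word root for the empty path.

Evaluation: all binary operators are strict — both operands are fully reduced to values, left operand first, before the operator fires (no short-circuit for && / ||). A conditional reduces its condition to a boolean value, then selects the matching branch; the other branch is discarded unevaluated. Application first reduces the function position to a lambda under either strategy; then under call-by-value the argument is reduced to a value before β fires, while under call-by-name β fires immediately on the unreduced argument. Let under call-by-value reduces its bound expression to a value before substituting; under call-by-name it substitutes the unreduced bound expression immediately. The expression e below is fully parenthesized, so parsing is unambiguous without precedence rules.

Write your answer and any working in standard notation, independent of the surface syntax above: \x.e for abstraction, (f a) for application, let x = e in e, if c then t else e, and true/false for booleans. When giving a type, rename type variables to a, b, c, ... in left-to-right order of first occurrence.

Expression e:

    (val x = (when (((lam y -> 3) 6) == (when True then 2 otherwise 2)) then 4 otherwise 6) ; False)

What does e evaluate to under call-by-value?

Answer: false

Derivation:
step 0: (let x = (if (((\y.3) 6) == (if true then 2 else 2)) then 4 else 6) in false)
step 1: [beta@0.0.0] (let x = (if (3 == (if true then 2 else 2)) then 4 else 6) in false)
step 2: [if@0.0.1] (let x = (if (3 == 2) then 4 else 6) in false)
step 3: [delta@0.0] (let x = (if false then 4 else 6) in false)
step 4: [if@0] (let x = 6 in false)
step 5: [let@root] false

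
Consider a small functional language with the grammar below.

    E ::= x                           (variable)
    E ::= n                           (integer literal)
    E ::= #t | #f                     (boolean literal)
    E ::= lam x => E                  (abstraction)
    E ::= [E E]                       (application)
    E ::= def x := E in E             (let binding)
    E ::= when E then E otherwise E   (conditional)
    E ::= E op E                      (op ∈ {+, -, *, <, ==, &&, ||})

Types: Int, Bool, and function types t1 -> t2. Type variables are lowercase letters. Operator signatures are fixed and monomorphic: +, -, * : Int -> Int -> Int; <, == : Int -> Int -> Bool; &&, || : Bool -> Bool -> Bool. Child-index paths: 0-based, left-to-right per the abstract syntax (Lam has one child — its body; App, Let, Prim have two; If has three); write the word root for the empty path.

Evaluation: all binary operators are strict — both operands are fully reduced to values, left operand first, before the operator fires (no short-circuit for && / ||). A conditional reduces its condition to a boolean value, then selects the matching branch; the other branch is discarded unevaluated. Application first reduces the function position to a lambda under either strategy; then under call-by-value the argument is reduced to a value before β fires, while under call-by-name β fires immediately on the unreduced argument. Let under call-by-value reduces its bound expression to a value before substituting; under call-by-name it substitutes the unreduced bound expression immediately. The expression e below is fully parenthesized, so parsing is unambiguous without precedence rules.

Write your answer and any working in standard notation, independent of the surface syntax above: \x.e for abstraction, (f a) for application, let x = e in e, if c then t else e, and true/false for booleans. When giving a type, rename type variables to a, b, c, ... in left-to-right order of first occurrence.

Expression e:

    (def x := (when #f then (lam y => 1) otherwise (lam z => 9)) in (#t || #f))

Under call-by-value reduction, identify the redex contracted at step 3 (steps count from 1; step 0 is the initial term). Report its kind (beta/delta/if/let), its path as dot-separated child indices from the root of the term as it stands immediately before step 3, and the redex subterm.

Derivation:
step 0: (let x = (if false then (\y.1) else (\z.9)) in (true || false))
step 1: [if@0] (let x = (\z.9) in (true || false))
step 2: [let@root] (true || false)
step 3: [delta@root] true

Answer: delta at root : (true || false)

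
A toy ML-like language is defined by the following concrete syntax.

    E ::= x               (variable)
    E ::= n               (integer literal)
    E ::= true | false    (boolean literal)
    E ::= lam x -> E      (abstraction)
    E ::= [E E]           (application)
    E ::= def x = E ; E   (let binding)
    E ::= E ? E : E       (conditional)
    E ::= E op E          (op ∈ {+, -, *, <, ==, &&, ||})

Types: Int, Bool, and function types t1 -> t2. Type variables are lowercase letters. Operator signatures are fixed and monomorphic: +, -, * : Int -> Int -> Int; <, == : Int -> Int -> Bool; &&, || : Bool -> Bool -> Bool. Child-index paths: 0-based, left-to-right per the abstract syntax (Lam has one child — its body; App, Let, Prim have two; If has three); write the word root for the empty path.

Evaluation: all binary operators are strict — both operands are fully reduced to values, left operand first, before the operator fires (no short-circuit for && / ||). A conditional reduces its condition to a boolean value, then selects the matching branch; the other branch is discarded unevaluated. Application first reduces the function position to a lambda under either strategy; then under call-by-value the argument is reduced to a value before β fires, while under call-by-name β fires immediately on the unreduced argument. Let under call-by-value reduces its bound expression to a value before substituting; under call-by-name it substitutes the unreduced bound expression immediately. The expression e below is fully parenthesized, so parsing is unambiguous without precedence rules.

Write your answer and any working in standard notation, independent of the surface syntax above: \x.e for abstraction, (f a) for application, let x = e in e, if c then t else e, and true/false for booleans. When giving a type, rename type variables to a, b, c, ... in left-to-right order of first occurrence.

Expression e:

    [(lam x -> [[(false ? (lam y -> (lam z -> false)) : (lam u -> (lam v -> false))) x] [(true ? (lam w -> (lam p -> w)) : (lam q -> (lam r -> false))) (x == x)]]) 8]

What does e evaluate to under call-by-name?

Answer: false

Trace:
step 0: ((\x.(((if false then (\y.(\z.false)) else (\u.(\v.false))) x) ((if true then (\w.(\p.w)) else (\q.(\r.false))) (x == x)))) 8)
step 1: [beta@root] (((if false then (\y.(\z.false)) else (\u.(\v.false))) 8) ((if true then (\w.(\p.w)) else (\q.(\r.false))) (8 == 8)))
step 2: [if@0.0] (((\u.(\v.false)) 8) ((if true then (\w.(\p.w)) else (\q.(\r.false))) (8 == 8)))
step 3: [beta@0] ((\v.false) ((if true then (\w.(\p.w)) else (\q.(\r.false))) (8 == 8)))
step 4: [beta@root] false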